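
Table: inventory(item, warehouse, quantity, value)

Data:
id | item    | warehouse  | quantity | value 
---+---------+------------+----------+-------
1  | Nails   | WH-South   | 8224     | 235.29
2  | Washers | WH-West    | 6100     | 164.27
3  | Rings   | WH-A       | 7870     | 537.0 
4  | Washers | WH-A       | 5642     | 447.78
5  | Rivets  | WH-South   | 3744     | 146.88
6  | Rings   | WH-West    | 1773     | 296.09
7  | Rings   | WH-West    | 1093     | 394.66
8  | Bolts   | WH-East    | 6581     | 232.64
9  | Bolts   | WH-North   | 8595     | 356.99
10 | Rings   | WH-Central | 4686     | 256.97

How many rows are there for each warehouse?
SELECT warehouse, COUNT(*) as count
FROM inventory
GROUP BY warehouse

Result:
  WH-A: 2
  WH-Central: 1
  WH-East: 1
  WH-North: 1
  WH-South: 2
  WH-West: 3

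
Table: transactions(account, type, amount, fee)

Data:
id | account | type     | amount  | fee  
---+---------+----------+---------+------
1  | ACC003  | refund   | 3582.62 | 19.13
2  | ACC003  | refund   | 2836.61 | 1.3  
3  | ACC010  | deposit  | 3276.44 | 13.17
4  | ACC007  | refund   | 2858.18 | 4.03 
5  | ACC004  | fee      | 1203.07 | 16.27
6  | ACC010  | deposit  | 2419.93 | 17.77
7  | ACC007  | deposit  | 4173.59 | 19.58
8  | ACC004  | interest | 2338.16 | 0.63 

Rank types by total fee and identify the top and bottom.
SELECT type, SUM(fee)
FROM transactions
GROUP BY type
ORDER BY SUM(fee)

All groups:
  interest: 0.63
  fee: 16.27
  refund: 24.46
  deposit: 50.52

Highest: deposit (50.52)
Lowest: interest (0.63)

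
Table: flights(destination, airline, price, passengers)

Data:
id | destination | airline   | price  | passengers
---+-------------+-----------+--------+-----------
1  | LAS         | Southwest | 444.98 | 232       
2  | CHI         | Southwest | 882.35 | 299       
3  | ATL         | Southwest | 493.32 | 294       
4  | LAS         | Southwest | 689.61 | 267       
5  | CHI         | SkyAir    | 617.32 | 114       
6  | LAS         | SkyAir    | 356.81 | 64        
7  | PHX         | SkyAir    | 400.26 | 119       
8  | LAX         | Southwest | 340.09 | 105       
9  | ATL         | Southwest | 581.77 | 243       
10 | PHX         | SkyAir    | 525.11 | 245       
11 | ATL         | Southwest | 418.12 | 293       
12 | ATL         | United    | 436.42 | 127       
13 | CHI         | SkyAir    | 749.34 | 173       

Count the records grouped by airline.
SELECT airline, COUNT(*) as count
FROM flights
GROUP BY airline

Result:
  SkyAir: 5
  Southwest: 7
  United: 1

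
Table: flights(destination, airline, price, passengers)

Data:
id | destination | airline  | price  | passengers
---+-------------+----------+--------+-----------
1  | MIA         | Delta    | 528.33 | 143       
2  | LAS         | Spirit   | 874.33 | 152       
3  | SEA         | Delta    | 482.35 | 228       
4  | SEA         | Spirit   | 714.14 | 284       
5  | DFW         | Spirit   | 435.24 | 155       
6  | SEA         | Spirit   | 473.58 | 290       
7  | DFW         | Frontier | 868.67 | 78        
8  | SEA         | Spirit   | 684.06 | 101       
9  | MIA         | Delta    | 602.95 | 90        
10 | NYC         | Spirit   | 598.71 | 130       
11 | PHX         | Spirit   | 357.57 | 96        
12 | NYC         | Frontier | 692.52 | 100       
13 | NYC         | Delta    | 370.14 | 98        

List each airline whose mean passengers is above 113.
SELECT airline, AVG(passengers)
FROM flights
GROUP BY airline
HAVING AVG(passengers) > 113

Result:
  Delta: avg=139.75
  Spirit: avg=172.57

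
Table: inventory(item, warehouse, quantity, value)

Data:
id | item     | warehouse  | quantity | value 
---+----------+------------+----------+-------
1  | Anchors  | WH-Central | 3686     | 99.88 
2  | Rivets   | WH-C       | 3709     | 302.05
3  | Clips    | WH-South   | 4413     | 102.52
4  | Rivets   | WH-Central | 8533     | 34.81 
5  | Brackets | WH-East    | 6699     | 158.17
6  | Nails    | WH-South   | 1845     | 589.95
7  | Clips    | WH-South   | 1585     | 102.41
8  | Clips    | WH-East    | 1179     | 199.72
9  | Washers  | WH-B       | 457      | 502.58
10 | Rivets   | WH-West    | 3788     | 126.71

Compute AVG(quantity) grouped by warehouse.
SELECT warehouse, AVG(quantity) as result
FROM inventory
GROUP BY warehouse

Result:
  WH-B: 457.00
  WH-C: 3709.00
  WH-Central: 6109.50
  WH-East: 3939.00
  WH-South: 2614.33
  WH-West: 3788.00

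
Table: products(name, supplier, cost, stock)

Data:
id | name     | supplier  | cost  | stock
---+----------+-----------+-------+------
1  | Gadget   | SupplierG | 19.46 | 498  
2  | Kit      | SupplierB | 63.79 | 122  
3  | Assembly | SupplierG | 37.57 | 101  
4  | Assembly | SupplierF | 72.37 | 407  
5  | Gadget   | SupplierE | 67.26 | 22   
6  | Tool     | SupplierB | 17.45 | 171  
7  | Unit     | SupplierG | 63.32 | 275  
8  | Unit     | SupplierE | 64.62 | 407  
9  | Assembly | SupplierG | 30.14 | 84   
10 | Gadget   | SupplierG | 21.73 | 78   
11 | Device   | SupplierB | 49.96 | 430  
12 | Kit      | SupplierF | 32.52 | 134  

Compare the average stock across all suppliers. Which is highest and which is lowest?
SELECT supplier, AVG(stock)
FROM products
GROUP BY supplier
ORDER BY AVG(stock)

All groups:
  SupplierG: 207.20
  SupplierE: 214.50
  SupplierB: 241.00
  SupplierF: 270.50

Highest: SupplierF (270.50)
Lowest: SupplierG (207.20)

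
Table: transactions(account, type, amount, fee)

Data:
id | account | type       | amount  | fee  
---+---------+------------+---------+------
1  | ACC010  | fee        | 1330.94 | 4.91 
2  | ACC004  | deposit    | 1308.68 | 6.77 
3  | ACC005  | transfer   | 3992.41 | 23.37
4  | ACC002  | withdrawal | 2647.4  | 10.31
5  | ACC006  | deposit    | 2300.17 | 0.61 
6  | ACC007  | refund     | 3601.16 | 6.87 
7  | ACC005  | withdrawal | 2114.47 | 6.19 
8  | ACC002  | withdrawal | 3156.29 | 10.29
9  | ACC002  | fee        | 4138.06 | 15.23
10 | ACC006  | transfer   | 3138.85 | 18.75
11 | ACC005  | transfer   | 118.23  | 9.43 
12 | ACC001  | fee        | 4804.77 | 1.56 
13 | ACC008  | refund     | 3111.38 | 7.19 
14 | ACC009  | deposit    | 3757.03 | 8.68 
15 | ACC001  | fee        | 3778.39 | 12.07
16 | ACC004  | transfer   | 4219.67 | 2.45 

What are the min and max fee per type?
SELECT type, MIN(fee), MAX(fee)
FROM transactions
GROUP BY type

Result:
  deposit: min=0.61, max=8.68
  fee: min=1.56, max=15.23
  refund: min=6.87, max=7.19
  transfer: min=2.45, max=23.37
  withdrawal: min=6.19, max=10.31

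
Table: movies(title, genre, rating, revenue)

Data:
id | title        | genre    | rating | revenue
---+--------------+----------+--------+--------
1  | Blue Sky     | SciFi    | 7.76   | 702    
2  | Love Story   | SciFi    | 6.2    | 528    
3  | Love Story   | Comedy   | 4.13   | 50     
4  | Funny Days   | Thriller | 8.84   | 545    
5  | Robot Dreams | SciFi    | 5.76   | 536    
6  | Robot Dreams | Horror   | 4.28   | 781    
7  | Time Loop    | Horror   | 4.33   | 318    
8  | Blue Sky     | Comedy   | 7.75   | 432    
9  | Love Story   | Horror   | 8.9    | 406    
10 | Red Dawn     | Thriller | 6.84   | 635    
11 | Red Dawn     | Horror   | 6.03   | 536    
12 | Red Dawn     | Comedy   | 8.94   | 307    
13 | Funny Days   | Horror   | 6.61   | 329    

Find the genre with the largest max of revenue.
SELECT genre, MAX(revenue) as val
FROM movies
GROUP BY genre
ORDER BY val DESC
LIMIT 1

Result: Horror with max(revenue) = 781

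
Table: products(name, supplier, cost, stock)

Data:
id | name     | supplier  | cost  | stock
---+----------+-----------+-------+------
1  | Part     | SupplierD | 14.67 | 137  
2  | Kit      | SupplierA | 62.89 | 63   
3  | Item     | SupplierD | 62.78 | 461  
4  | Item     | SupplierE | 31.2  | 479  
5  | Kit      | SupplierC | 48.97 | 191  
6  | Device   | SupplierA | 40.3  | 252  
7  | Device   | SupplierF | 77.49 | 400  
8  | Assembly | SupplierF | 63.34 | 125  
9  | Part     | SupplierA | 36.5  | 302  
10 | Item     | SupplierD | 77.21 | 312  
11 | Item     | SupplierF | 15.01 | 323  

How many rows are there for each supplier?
SELECT supplier, COUNT(*) as count
FROM products
GROUP BY supplier

Result:
  SupplierA: 3
  SupplierC: 1
  SupplierD: 3
  SupplierE: 1
  SupplierF: 3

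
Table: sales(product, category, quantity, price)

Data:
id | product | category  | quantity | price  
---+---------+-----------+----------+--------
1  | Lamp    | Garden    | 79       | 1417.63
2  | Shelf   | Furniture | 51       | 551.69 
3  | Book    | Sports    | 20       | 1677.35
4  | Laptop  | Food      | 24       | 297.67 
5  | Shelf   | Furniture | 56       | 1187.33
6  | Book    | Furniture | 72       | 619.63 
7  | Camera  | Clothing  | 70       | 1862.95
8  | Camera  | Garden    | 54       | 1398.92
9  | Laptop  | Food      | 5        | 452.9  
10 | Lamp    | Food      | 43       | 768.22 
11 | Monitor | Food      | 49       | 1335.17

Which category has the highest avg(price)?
SELECT category, AVG(price) as val
FROM sales
GROUP BY category
ORDER BY val DESC
LIMIT 1

Result: Clothing with avg(price) = 1862.95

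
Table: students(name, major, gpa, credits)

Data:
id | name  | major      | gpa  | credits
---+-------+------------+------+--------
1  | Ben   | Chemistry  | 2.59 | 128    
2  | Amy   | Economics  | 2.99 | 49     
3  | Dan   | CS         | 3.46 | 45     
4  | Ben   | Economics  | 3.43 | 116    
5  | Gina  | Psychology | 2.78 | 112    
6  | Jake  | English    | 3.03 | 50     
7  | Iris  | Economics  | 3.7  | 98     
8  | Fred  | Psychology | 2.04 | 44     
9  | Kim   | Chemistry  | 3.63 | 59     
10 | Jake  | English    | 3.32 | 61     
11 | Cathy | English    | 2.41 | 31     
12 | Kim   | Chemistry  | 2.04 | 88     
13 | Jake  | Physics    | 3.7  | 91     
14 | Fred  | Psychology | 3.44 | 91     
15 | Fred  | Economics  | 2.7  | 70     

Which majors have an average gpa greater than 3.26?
SELECT major, AVG(gpa)
FROM students
GROUP BY major
HAVING AVG(gpa) > 3.26

Result:
  CS: avg=3.46
  Physics: avg=3.70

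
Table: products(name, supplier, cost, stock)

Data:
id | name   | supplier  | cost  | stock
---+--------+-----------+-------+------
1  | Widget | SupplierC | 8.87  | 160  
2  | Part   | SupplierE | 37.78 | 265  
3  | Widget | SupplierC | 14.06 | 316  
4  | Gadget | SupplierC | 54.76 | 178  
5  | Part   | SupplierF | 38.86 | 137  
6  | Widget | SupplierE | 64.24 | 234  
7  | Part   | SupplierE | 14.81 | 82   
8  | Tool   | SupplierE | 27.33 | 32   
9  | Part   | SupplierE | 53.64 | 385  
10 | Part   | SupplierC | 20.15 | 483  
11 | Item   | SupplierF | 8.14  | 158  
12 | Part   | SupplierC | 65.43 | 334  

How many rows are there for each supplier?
SELECT supplier, COUNT(*) as count
FROM products
GROUP BY supplier

Result:
  SupplierC: 5
  SupplierE: 5
  SupplierF: 2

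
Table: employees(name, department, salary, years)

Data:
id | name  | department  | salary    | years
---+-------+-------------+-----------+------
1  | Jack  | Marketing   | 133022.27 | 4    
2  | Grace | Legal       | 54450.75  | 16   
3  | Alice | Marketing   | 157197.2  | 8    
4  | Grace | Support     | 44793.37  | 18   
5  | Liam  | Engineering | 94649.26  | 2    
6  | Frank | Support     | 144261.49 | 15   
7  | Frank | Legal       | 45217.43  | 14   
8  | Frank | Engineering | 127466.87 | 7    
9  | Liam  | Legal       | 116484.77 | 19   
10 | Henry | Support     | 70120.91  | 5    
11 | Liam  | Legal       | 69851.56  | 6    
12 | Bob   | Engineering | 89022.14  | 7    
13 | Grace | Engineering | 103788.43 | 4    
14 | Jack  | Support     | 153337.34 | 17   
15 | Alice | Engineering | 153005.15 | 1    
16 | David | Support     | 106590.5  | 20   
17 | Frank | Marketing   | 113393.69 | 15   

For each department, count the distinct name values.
SELECT department, COUNT(DISTINCT name)
FROM employees
GROUP BY department

Result:
  Engineering: 5 distinct
  Legal: 3 distinct
  Marketing: 3 distinct
  Support: 5 distinct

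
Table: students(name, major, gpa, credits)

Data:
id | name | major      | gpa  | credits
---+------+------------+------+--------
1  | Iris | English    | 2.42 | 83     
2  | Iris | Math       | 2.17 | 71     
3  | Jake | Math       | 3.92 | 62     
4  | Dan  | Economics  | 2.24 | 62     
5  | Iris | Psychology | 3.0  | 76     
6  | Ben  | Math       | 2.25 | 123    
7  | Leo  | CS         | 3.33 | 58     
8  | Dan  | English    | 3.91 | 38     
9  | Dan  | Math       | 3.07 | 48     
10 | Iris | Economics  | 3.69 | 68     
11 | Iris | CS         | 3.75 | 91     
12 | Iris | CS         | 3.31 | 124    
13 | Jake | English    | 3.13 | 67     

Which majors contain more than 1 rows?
SELECT major, COUNT(*) as cnt
FROM students
GROUP BY major
HAVING COUNT(*) > 1

Result:
  CS: 3
  Economics: 2
  English: 3
  Math: 4

Note: HAVING filters groups after aggregation, WHERE filters rows before.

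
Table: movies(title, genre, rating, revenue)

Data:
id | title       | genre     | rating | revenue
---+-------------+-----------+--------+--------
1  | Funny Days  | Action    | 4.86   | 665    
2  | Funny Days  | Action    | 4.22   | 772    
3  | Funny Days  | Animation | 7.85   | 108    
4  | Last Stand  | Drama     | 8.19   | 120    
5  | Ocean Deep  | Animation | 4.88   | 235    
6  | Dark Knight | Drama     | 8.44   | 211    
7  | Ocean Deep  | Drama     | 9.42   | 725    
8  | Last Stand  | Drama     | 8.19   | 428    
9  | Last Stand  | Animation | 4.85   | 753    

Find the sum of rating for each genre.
SELECT genre, SUM(rating) as result
FROM movies
GROUP BY genre

Result:
  Action: 9.08
  Animation: 17.58
  Drama: 34.24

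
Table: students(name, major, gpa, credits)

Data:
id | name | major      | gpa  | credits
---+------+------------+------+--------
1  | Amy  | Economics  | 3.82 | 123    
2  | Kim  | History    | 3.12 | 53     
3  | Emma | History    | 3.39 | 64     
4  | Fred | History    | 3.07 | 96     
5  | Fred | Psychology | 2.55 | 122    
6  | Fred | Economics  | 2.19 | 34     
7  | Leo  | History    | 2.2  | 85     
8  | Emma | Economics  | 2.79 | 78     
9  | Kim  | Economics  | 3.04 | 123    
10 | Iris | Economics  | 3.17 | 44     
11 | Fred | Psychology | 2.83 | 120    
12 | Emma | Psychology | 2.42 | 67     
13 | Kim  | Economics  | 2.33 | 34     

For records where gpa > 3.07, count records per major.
SELECT major, COUNT(*)
FROM students
WHERE gpa > 3.07
GROUP BY major

Note: WHERE filters rows before grouping.

Result:
  Economics: 2
  History: 2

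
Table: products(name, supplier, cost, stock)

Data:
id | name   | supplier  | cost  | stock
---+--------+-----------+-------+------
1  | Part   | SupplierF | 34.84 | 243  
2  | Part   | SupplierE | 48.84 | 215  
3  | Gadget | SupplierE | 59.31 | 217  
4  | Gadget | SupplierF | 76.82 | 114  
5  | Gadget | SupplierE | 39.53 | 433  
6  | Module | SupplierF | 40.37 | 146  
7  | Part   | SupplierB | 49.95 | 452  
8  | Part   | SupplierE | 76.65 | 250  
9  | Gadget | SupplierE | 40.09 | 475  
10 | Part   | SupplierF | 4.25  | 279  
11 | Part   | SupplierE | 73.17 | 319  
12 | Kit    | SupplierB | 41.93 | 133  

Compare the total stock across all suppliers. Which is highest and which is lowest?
SELECT supplier, SUM(stock)
FROM products
GROUP BY supplier
ORDER BY SUM(stock)

All groups:
  SupplierB: 585
  SupplierF: 782
  SupplierE: 1909

Highest: SupplierE (1909)
Lowest: SupplierB (585)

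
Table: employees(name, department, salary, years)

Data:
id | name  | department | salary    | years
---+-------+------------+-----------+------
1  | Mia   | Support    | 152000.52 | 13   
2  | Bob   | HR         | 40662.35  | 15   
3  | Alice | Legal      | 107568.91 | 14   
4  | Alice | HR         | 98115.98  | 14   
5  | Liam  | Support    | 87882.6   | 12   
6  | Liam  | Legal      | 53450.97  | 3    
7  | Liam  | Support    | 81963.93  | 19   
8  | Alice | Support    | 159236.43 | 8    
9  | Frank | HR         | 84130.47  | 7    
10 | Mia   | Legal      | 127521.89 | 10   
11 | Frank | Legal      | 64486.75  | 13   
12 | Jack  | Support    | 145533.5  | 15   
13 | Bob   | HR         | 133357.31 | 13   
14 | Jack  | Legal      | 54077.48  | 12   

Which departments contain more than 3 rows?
SELECT department, COUNT(*) as cnt
FROM employees
GROUP BY department
HAVING COUNT(*) > 3

Result:
  HR: 4
  Legal: 5
  Support: 5

Note: HAVING filters groups after aggregation, WHERE filters rows before.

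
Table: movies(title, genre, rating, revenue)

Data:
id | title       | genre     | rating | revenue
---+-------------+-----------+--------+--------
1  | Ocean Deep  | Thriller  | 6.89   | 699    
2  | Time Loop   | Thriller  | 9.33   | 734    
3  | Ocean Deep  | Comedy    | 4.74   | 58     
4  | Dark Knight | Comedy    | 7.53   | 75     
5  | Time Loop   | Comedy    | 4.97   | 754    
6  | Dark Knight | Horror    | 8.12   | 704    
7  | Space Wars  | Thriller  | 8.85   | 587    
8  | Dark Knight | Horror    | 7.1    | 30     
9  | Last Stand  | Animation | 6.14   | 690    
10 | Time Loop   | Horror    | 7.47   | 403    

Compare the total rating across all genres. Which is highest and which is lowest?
SELECT genre, SUM(rating)
FROM movies
GROUP BY genre
ORDER BY SUM(rating)

All groups:
  Animation: 6.14
  Comedy: 17.24
  Horror: 22.69
  Thriller: 25.07

Highest: Thriller (25.07)
Lowest: Animation (6.14)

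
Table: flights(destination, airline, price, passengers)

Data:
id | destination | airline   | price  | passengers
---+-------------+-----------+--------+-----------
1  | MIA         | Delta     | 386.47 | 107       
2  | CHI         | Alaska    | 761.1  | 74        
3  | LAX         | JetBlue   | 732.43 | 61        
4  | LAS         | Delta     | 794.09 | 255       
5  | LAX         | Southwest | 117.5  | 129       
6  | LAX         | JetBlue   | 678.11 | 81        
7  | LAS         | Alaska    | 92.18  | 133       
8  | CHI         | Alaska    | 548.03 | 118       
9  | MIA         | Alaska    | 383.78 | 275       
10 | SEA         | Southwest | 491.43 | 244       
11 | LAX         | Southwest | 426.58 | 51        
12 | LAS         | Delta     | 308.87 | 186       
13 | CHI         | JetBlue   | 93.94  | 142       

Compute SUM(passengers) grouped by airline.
SELECT airline, SUM(passengers) as result
FROM flights
GROUP BY airline

Result:
  Alaska: 600
  Delta: 548
  JetBlue: 284
  Southwest: 424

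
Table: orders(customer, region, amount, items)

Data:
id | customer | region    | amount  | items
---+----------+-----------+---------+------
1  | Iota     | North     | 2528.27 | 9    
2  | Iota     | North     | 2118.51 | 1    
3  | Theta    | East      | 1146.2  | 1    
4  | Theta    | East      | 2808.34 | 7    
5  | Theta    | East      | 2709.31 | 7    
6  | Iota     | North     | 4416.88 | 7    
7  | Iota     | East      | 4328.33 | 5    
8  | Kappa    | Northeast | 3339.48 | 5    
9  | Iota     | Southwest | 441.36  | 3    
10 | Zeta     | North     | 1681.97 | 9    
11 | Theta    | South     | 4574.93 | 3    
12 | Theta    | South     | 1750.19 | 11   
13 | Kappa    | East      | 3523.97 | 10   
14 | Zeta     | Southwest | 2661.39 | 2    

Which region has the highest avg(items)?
SELECT region, AVG(items) as val
FROM orders
GROUP BY region
ORDER BY val DESC
LIMIT 1

Result: South with avg(items) = 7.00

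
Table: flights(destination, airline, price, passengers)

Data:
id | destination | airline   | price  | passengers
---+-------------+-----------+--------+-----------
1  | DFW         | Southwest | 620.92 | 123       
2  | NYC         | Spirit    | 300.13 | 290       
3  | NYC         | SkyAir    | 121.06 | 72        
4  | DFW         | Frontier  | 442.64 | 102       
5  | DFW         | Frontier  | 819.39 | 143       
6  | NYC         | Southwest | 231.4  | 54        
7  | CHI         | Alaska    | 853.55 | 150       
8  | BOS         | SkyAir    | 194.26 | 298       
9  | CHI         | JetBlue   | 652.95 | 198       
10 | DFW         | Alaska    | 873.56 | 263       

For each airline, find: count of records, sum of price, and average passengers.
SELECT airline,
       COUNT(*) as cnt,
       SUM(price) as total_price,
       AVG(passengers) as avg_passengers
FROM flights
GROUP BY airline

Result:
  Alaska: 2 records, 1727.11 total price, 206.50 avg passengers
  Frontier: 2 records, 1262.03 total price, 122.50 avg passengers
  JetBlue: 1 records, 652.95 total price, 198.00 avg passengers
  SkyAir: 2 records, 315.32 total price, 185.00 avg passengers
  Southwest: 2 records, 852.32 total price, 88.50 avg passengers
  Spirit: 1 records, 300.13 total price, 290.00 avg passengers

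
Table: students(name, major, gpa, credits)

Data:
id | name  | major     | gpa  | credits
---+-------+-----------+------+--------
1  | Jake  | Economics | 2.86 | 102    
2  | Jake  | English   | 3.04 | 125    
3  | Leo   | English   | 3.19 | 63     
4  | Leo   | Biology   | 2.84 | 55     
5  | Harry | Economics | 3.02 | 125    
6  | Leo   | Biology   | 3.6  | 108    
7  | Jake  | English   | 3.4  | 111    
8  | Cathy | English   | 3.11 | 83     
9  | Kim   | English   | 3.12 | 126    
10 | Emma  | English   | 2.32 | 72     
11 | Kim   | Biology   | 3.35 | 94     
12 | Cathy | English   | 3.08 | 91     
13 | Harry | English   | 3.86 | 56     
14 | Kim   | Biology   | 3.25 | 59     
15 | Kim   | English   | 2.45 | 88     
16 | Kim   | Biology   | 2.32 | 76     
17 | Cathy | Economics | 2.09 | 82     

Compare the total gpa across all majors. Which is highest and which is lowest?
SELECT major, SUM(gpa)
FROM students
GROUP BY major
ORDER BY SUM(gpa)

All groups:
  Economics: 7.97
  Biology: 15.36
  English: 27.57

Highest: English (27.57)
Lowest: Economics (7.97)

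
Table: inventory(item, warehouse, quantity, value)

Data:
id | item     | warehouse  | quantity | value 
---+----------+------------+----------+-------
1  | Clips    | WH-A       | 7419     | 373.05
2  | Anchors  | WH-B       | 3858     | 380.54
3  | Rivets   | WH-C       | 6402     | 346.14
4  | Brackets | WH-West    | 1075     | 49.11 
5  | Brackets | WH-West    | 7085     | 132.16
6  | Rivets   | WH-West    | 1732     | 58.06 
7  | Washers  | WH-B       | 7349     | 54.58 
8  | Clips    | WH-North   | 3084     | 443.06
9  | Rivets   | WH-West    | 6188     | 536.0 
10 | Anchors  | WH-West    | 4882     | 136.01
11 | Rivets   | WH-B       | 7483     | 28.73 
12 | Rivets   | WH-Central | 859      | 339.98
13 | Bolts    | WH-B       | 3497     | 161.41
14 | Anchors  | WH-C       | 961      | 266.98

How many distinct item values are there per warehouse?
SELECT warehouse, COUNT(DISTINCT item)
FROM inventory
GROUP BY warehouse

Result:
  WH-A: 1 distinct
  WH-B: 4 distinct
  WH-C: 2 distinct
  WH-Central: 1 distinct
  WH-North: 1 distinct
  WH-West: 3 distinct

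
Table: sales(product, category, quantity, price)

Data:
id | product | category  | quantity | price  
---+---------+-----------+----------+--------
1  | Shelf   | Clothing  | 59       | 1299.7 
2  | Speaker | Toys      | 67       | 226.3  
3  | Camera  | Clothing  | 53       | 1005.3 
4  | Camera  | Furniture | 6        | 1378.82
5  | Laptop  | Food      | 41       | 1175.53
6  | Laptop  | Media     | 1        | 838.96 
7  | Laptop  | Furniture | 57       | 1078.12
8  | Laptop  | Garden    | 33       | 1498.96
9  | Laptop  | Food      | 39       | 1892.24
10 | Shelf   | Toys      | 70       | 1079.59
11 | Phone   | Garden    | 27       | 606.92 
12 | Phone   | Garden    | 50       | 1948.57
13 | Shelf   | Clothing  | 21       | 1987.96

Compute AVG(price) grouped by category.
SELECT category, AVG(price) as result
FROM sales
GROUP BY category

Result:
  Clothing: 1430.99
  Food: 1533.89
  Furniture: 1228.47
  Garden: 1351.48
  Media: 838.96
  Toys: 652.95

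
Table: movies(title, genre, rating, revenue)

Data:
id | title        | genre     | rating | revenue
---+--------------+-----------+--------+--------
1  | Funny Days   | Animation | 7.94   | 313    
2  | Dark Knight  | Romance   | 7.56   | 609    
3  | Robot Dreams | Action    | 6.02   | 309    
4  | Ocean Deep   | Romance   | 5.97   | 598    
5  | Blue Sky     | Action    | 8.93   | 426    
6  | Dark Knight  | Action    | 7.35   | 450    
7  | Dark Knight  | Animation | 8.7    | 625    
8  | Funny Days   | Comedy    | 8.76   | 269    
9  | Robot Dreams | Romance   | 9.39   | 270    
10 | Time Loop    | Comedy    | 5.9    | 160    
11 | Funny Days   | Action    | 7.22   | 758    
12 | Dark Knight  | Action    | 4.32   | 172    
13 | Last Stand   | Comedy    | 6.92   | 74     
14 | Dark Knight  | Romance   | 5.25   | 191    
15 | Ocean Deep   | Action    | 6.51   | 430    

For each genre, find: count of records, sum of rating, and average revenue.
SELECT genre,
       COUNT(*) as cnt,
       SUM(rating) as total_rating,
       AVG(revenue) as avg_revenue
FROM movies
GROUP BY genre

Result:
  Action: 6 records, 40.35 total rating, 424.17 avg revenue
  Animation: 2 records, 16.64 total rating, 469.00 avg revenue
  Comedy: 3 records, 21.58 total rating, 167.67 avg revenue
  Romance: 4 records, 28.17 total rating, 417.00 avg revenue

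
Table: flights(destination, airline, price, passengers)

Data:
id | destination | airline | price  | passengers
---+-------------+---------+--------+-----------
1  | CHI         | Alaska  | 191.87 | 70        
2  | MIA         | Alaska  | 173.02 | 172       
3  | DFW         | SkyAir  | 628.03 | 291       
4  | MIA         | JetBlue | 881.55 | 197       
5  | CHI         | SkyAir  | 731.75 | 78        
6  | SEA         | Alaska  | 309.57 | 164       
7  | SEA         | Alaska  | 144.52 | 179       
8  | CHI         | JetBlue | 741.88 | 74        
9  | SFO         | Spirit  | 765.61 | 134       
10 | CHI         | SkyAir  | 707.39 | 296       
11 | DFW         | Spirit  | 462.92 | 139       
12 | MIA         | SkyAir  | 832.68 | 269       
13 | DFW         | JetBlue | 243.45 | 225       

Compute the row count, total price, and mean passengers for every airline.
SELECT airline,
       COUNT(*) as cnt,
       SUM(price) as total_price,
       AVG(passengers) as avg_passengers
FROM flights
GROUP BY airline

Result:
  Alaska: 4 records, 818.98 total price, 146.25 avg passengers
  JetBlue: 3 records, 1866.88 total price, 165.33 avg passengers
  SkyAir: 4 records, 2899.85 total price, 233.50 avg passengers
  Spirit: 2 records, 1228.53 total price, 136.50 avg passengers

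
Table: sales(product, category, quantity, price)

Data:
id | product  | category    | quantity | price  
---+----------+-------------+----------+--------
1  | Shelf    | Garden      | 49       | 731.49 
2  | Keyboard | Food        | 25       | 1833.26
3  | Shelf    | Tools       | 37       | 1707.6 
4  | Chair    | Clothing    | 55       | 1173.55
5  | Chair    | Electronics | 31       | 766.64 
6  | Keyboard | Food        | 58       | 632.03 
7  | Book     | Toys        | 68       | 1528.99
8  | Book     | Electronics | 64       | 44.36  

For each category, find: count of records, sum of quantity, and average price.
SELECT category,
       COUNT(*) as cnt,
       SUM(quantity) as total_quantity,
       AVG(price) as avg_price
FROM sales
GROUP BY category

Result:
  Clothing: 1 records, 55 total quantity, 1173.55 avg price
  Electronics: 2 records, 95 total quantity, 405.50 avg price
  Food: 2 records, 83 total quantity, 1232.65 avg price
  Garden: 1 records, 49 total quantity, 731.49 avg price
  Tools: 1 records, 37 total quantity, 1707.60 avg price
  Toys: 1 records, 68 total quantity, 1528.99 avg price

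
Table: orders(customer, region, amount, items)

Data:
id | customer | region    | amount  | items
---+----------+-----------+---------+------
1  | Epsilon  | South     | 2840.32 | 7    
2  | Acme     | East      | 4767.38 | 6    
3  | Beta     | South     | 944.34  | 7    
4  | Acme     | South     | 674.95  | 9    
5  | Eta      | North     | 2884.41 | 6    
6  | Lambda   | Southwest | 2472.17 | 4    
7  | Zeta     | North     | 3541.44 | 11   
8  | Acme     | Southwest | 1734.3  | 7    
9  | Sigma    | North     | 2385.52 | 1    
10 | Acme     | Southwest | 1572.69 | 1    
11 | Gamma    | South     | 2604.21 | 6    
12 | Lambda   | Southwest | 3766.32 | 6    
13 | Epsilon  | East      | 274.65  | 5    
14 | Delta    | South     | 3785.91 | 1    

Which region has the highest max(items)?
SELECT region, MAX(items) as val
FROM orders
GROUP BY region
ORDER BY val DESC
LIMIT 1

Result: North with max(items) = 11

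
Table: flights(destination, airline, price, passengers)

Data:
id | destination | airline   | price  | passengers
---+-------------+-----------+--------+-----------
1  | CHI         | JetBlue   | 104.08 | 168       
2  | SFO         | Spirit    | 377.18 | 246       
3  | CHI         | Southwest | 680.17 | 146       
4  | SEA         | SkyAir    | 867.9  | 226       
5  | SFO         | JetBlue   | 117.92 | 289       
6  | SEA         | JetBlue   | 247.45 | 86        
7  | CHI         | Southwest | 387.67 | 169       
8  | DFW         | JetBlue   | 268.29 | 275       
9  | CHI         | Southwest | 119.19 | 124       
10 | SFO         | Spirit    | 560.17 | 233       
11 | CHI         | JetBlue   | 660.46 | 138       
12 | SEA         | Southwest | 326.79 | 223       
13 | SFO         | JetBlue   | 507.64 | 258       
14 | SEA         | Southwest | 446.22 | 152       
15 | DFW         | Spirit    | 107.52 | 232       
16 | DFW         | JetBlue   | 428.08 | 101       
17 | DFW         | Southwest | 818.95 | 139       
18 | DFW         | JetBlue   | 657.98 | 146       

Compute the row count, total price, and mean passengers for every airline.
SELECT airline,
       COUNT(*) as cnt,
       SUM(price) as total_price,
       AVG(passengers) as avg_passengers
FROM flights
GROUP BY airline

Result:
  JetBlue: 8 records, 2991.90 total price, 182.63 avg passengers
  SkyAir: 1 records, 867.90 total price, 226.00 avg passengers
  Southwest: 6 records, 2778.99 total price, 158.83 avg passengers
  Spirit: 3 records, 1044.87 total price, 237.00 avg passengers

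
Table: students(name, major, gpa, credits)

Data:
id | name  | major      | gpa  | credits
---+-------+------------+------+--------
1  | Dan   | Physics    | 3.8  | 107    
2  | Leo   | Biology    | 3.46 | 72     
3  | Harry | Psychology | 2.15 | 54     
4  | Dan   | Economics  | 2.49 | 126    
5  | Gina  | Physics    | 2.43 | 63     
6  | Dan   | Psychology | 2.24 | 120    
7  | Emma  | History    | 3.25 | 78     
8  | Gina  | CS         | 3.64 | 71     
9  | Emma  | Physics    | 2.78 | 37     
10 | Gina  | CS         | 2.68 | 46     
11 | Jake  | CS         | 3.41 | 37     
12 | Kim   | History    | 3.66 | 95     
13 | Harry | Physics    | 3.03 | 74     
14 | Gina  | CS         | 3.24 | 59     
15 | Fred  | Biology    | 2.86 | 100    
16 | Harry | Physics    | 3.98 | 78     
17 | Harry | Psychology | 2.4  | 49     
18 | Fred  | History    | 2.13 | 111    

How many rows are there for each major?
SELECT major, COUNT(*) as count
FROM students
GROUP BY major

Result:
  Biology: 2
  CS: 4
  Economics: 1
  History: 3
  Physics: 5
  Psychology: 3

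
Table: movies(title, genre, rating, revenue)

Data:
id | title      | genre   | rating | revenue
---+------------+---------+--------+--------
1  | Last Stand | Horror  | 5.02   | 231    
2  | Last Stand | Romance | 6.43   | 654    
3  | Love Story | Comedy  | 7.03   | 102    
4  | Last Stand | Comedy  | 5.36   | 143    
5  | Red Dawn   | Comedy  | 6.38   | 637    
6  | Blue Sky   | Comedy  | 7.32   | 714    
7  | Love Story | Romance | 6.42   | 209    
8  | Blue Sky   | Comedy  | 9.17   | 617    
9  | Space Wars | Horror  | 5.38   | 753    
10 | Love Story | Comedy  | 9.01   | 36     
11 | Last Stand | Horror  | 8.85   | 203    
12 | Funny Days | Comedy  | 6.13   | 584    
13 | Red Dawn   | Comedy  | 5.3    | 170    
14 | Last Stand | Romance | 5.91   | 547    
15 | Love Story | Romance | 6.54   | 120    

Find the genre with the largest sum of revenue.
SELECT genre, SUM(revenue) as val
FROM movies
GROUP BY genre
ORDER BY val DESC
LIMIT 1

Result: Comedy with sum(revenue) = 3003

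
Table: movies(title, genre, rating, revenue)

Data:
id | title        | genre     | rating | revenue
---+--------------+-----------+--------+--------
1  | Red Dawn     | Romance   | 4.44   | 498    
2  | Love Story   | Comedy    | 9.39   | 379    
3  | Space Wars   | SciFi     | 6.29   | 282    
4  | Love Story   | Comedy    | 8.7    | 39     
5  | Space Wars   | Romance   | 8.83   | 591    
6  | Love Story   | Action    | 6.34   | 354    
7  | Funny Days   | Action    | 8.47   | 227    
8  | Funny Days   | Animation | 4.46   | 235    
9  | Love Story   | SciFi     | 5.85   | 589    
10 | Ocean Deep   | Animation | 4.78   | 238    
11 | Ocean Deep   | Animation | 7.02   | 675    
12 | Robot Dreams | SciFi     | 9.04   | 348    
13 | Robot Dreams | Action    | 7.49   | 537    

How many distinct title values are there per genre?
SELECT genre, COUNT(DISTINCT title)
FROM movies
GROUP BY genre

Result:
  Action: 3 distinct
  Animation: 2 distinct
  Comedy: 1 distinct
  Romance: 2 distinct
  SciFi: 3 distinct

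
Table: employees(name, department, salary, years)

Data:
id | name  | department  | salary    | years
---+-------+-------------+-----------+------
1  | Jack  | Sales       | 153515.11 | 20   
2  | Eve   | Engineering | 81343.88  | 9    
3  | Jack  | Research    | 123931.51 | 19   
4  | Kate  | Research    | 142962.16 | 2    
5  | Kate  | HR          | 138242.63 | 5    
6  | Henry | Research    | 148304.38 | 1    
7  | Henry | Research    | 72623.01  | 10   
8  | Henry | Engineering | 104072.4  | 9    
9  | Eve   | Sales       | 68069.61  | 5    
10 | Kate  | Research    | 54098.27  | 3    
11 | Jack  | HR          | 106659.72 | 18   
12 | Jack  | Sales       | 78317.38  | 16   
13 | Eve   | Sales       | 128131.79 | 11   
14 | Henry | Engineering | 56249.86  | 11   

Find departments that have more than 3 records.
SELECT department, COUNT(*) as cnt
FROM employees
GROUP BY department
HAVING COUNT(*) > 3

Result:
  Research: 5
  Sales: 4

Note: HAVING filters groups after aggregation, WHERE filters rows before.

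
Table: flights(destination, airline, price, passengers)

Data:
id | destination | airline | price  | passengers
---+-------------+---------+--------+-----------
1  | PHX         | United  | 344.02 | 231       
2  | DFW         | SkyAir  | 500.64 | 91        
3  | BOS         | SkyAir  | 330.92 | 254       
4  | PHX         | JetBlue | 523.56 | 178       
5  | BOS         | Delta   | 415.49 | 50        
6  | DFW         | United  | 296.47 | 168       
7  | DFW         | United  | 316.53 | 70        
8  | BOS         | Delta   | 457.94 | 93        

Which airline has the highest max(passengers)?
SELECT airline, MAX(passengers) as val
FROM flights
GROUP BY airline
ORDER BY val DESC
LIMIT 1

Result: SkyAir with max(passengers) = 254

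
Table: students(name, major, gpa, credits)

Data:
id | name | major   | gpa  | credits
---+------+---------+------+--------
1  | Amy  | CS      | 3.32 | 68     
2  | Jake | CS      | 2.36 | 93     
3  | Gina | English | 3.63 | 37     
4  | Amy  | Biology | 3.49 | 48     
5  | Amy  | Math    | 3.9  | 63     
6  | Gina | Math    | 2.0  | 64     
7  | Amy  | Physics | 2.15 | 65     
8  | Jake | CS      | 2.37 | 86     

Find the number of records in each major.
SELECT major, COUNT(*) as count
FROM students
GROUP BY major

Result:
  Biology: 1
  CS: 3
  English: 1
  Math: 2
  Physics: 1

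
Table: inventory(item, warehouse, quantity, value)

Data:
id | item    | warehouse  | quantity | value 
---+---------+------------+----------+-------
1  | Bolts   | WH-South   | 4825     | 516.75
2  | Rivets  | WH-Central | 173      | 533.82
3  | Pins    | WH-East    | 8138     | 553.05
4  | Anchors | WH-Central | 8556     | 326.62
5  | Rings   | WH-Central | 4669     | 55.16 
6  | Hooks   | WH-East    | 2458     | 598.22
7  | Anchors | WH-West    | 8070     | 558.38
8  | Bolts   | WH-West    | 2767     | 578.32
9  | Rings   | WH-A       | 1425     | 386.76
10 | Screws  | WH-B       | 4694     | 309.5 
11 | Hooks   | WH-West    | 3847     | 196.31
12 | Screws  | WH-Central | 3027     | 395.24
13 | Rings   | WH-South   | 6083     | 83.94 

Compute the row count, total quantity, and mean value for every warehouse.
SELECT warehouse,
       COUNT(*) as cnt,
       SUM(quantity) as total_quantity,
       AVG(value) as avg_value
FROM inventory
GROUP BY warehouse

Result:
  WH-A: 1 records, 1425 total quantity, 386.76 avg value
  WH-B: 1 records, 4694 total quantity, 309.50 avg value
  WH-Central: 4 records, 16425 total quantity, 327.71 avg value
  WH-East: 2 records, 10596 total quantity, 575.64 avg value
  WH-South: 2 records, 10908 total quantity, 300.35 avg value
  WH-West: 3 records, 14684 total quantity, 444.34 avg value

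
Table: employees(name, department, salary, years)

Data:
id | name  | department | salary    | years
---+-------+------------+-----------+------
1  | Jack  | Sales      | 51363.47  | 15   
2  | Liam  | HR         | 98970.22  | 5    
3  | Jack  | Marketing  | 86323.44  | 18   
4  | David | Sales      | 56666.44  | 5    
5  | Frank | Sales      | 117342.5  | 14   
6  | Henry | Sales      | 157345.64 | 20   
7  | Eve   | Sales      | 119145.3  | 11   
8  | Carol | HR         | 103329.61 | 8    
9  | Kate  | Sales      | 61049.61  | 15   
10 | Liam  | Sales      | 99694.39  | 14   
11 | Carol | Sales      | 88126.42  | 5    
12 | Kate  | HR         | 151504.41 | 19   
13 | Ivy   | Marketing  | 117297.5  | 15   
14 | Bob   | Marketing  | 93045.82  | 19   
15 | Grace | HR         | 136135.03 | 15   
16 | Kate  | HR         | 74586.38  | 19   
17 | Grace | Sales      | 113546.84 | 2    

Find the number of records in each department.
SELECT department, COUNT(*) as count
FROM employees
GROUP BY department

Result:
  HR: 5
  Marketing: 3
  Sales: 9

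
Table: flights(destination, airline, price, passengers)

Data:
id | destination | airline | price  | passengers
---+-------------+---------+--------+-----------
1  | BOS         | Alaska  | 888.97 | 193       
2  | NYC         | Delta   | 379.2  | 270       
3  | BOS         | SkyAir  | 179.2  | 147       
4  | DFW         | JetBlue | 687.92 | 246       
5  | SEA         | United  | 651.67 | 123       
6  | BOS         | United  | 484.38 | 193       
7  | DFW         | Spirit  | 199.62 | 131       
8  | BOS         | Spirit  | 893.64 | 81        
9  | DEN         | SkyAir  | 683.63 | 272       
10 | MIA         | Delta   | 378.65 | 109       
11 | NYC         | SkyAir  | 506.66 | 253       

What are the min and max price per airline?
SELECT airline, MIN(price), MAX(price)
FROM flights
GROUP BY airline

Result:
  Alaska: min=888.97, max=888.97
  Delta: min=378.65, max=379.20
  JetBlue: min=687.92, max=687.92
  SkyAir: min=179.20, max=683.63
  Spirit: min=199.62, max=893.64
  United: min=484.38, max=651.67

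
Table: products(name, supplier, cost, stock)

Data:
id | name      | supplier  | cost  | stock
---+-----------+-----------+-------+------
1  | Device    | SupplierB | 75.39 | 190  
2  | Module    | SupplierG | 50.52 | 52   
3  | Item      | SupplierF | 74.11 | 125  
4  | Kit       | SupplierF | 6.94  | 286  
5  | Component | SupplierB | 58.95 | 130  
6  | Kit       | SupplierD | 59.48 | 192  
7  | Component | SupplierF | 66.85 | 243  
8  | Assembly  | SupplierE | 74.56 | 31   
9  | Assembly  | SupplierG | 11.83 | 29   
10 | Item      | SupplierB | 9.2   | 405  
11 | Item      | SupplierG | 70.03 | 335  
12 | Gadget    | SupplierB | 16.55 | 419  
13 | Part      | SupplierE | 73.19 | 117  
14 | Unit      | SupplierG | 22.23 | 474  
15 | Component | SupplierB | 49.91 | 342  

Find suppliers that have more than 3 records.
SELECT supplier, COUNT(*) as cnt
FROM products
GROUP BY supplier
HAVING COUNT(*) > 3

Result:
  SupplierB: 5
  SupplierG: 4

Note: HAVING filters groups after aggregation, WHERE filters rows before.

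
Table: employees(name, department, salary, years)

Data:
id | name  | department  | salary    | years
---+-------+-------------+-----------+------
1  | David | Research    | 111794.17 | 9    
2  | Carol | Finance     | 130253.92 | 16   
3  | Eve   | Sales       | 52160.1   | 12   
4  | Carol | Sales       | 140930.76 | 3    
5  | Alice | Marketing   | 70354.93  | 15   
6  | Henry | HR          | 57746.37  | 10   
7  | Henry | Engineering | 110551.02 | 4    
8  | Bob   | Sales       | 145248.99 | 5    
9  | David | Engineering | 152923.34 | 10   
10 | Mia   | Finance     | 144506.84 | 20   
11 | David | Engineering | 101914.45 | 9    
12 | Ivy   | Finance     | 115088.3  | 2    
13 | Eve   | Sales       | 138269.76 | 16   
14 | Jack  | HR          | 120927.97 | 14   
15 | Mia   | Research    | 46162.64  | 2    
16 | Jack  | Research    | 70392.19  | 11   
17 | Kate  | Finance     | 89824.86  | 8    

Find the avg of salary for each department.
SELECT department, AVG(salary) as result
FROM employees
GROUP BY department

Result:
  Engineering: 121796.27
  Finance: 119918.48
  HR: 89337.17
  Marketing: 70354.93
  Research: 76116.33
  Sales: 119152.40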